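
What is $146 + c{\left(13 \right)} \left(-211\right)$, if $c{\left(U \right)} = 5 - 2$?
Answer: $-487$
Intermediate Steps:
$c{\left(U \right)} = 3$
$146 + c{\left(13 \right)} \left(-211\right) = 146 + 3 \left(-211\right) = 146 - 633 = -487$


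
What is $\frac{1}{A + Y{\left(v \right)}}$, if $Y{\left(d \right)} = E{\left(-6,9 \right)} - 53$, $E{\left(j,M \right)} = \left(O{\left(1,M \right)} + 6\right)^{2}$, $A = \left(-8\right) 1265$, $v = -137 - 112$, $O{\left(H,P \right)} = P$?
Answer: $- \frac{1}{9948} \approx -0.00010052$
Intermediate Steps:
$v = -249$ ($v = -137 - 112 = -249$)
$A = -10120$
$E{\left(j,M \right)} = \left(6 + M\right)^{2}$ ($E{\left(j,M \right)} = \left(M + 6\right)^{2} = \left(6 + M\right)^{2}$)
$Y{\left(d \right)} = 172$ ($Y{\left(d \right)} = \left(6 + 9\right)^{2} - 53 = 15^{2} - 53 = 225 - 53 = 172$)
$\frac{1}{A + Y{\left(v \right)}} = \frac{1}{-10120 + 172} = \frac{1}{-9948} = - \frac{1}{9948}$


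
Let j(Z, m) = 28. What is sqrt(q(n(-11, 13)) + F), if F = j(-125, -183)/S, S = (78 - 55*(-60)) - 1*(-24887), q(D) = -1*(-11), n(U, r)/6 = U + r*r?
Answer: sqrt(8788803895)/28265 ≈ 3.3168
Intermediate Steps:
n(U, r) = 6*U + 6*r**2 (n(U, r) = 6*(U + r*r) = 6*(U + r**2) = 6*U + 6*r**2)
q(D) = 11
S = 28265 (S = (78 + 3300) + 24887 = 3378 + 24887 = 28265)
F = 28/28265 ≈ 0.00099062
sqrt(q(n(-11, 13)) + F) = sqrt(11 + 28/28265) = sqrt(310943/28265) = sqrt(8788803895)/28265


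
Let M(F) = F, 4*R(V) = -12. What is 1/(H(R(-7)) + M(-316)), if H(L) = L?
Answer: -1/319 ≈ -0.0031348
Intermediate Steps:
R(V) = -3 (R(V) = (¼)*(-12) = -3)
1/(H(R(-7)) + M(-316)) = 1/(-3 - 316) = 1/(-319) = -1/319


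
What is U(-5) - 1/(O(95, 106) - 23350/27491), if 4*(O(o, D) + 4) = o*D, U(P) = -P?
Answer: 690697803/138150557 ≈ 4.9996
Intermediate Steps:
O(o, D) = -4 + D*o/4 (O(o, D) = -4 + (o*D)/4 = -4 + (D*o)/4 = -4 + D*o/4)
U(-5) - 1/(O(95, 106) - 23350/27491) = -1*(-5) - 1/((-4 + (¼)*106*95) - 23350/27491) = 5 - 1/((-4 + 5035/2) - 23350*1/27491) = 5 - 1/(5027/2 - 23350/27491) = 5 - 1/138150557/54982 = 5 - 1*54982/138150557 = 5 - 54982/138150557 = 690697803/138150557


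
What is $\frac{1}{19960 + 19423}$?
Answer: $\frac{1}{39383} \approx 2.5392 \cdot 10^{-5}$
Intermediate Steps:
$\frac{1}{19960 + 19423} = \frac{1}{39383}$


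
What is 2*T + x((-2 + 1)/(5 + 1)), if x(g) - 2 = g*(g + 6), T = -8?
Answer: -539/36 ≈ -14.972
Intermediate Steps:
x(g) = 2 + g*(6 + g) (x(g) = 2 + g*(g + 6) = 2 + g*(6 + g))
2*T + x((-2 + 1)/(5 + 1)) = 2*(-8) + (2 + ((-2 + 1)/(5 + 1))**2 + 6*((-2 + 1)/(5 + 1))) = -16 + (2 + (-1/6)**2 + 6*(-1/6)) = -16 + (2 + 1/36 - 1) = -16 + 37/36 = -539/36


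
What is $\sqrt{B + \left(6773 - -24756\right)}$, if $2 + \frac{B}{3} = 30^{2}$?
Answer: $\sqrt{34223} \approx 184.99$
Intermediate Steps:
$B = 2694$ ($B = -6 + 3 \cdot 30^{2} = -6 + 3 \cdot 900 = -6 + 2700 = 2694$)
$\sqrt{B + \left(6773 - -24756\right)} = \sqrt{2694 + \left(6773 - -24756\right)} = \sqrt{2694 + \left(6773 + 24756\right)} = \sqrt{2694 + 31529} = \sqrt{34223}$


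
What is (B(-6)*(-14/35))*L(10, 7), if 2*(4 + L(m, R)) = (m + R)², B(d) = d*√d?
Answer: 1686*I*√6/5 ≈ 825.97*I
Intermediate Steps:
B(d) = d^(3/2)
L(m, R) = -4 + (R + m)²/2 (L(m, R) = -4 + (m + R)²/2 = -4 + (R + m)²/2)
(B(-6)*(-14/35))*L(10, 7) = ((-6)^(3/2)*(-14/35))*(-4 + (7 + 10)²/2) = ((-6*I*√6)*(-14*1/35))*(-4 + (½)*17²) = (-6*I*√6*(-⅖))*(-4 + (½)*289) = (12*I*√6/5)*(-4 + 289/2) = (12*I*√6/5)*(281/2) = 1686*I*√6/5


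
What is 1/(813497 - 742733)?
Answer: 1/70764 ≈ 1.4131e-5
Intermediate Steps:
1/(813497 - 742733) = 1/70764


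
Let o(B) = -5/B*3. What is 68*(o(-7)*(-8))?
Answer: -8160/7 ≈ -1165.7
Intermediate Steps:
o(B) = -15/B
68*(o(-7)*(-8)) = 68*(-15/(-7)*(-8)) = 68*(-15*(-1/7)*(-8)) = 68*((15/7)*(-8)) = 68*(-120/7) = -8160/7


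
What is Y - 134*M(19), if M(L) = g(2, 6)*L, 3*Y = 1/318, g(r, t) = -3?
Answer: 7286653/954 ≈ 7638.0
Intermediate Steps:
Y = 1/954 (Y = (1/3)/318 = (1/3)*(1/318) = 1/954 ≈ 0.0010482)
M(L) = -3*L
Y - 134*M(19) = 1/954 - (-402)*19 = 1/954 - 134*(-57) = 1/954 + 7638 = 7286653/954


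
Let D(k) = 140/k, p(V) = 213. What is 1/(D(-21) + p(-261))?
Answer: 3/619 ≈ 0.0048465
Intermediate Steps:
1/(D(-21) + p(-261)) = 1/(140/(-21) + 213) = 1/(140*(-1/21) + 213) = 1/(-20/3 + 213) = 1/(619/3) = 3/619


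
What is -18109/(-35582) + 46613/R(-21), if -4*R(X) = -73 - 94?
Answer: 6637359267/5942194 ≈ 1117.0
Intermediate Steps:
R(X) = 167/4 (R(X) = -(-73 - 94)/4 = -1/4*(-167) = 167/4)
-18109/(-35582) + 46613/R(-21) = -18109/(-35582) + 46613/(167/4) = -18109*(-1/35582) + 46613*(4/167) = 18109/35582 + 186452/167 = 6637359267/5942194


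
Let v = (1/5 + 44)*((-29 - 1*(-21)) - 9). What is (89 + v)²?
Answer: 10969344/25 ≈ 4.3877e+5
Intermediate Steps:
v = -3757/5 (v = (⅕ + 44)*((-29 + 21) - 9) = 221*(-8 - 9)/5 = (221/5)*(-17) = -3757/5 ≈ -751.40)
(89 + v)² = (89 - 3757/5)² = (-3312/5)² = 10969344/25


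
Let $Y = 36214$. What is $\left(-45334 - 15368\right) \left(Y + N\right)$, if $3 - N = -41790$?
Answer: $-4735180914$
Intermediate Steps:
$N = 41793$ ($N = 3 - -41790 = 3 + 41790 = 41793$)
$\left(-45334 - 15368\right) \left(Y + N\right) = \left(-45334 - 15368\right) \left(36214 + 41793\right) = \left(-60702\right) 78007 = -4735180914$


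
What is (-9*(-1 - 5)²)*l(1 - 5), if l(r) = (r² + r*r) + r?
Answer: -9072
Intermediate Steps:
l(r) = r + 2*r² (l(r) = (r² + r²) + r = 2*r² + r = r + 2*r²)
(-9*(-1 - 5)²)*l(1 - 5) = (-9*(-1 - 5)²)*((1 - 5)*(1 + 2*(1 - 5))) = (-9*(-6)²)*(-4*(1 + 2*(-4))) = (-9*36)*(-4*(1 - 8)) = -(-1296)*(-7) = -324*28 = -9072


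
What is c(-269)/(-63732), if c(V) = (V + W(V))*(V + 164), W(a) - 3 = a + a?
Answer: -7035/5311 ≈ -1.3246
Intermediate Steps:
W(a) = 3 + 2*a (W(a) = 3 + (a + a) = 3 + 2*a)
c(V) = (3 + 3*V)*(164 + V) (c(V) = (V + (3 + 2*V))*(V + 164) = (3 + 3*V)*(164 + V))
c(-269)/(-63732) = (492 + 3*(-269)² + 495*(-269))/(-63732) = (492 + 3*72361 - 133155)*(-1/63732) = (492 + 217083 - 133155)*(-1/63732) = 84420*(-1/63732) = -7035/5311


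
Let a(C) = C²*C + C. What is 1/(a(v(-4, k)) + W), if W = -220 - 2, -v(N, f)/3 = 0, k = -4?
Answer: -1/222 ≈ -0.0045045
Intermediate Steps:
v(N, f) = 0 (v(N, f) = -3*0 = 0)
W = -222
a(C) = C + C³ (a(C) = C³ + C = C + C³)
1/(a(v(-4, k)) + W) = 1/((0 + 0³) - 222) = 1/((0 + 0) - 222) = 1/(0 - 222) = 1/(-222) = -1/222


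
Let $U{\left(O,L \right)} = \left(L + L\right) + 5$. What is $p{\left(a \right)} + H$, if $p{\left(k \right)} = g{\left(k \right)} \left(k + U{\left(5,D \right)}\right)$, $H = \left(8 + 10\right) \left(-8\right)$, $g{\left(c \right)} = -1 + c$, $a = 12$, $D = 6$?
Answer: $175$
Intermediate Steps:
$U{\left(O,L \right)} = 5 + 2 L$ ($U{\left(O,L \right)} = 2 L + 5 = 5 + 2 L$)
$H = -144$ ($H = 18 \left(-8\right) = -144$)
$p{\left(k \right)} = \left(-1 + k\right) \left(17 + k\right)$ ($p{\left(k \right)} = \left(-1 + k\right) \left(k + \left(5 + 2 \cdot 6\right)\right) = \left(-1 + k\right) \left(k + \left(5 + 12\right)\right) = \left(-1 + k\right) \left(k + 17\right) = \left(-1 + k\right) \left(17 + k\right)$)
$p{\left(a \right)} + H = \left(-1 + 12\right) \left(17 + 12\right) - 144 = 11 \cdot 29 - 144 = 319 - 144 = 175$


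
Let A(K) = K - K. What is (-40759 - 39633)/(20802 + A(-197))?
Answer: -40196/10401 ≈ -3.8646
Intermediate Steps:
A(K) = 0
(-40759 - 39633)/(20802 + A(-197)) = (-40759 - 39633)/(20802 + 0) = -80392/20802 = -80392*1/20802 = -40196/10401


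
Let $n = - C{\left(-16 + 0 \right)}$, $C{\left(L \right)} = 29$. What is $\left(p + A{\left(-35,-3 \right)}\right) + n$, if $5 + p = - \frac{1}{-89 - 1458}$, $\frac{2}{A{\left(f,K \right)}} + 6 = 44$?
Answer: $- \frac{997796}{29393} \approx -33.947$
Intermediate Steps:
$A{\left(f,K \right)} = \frac{1}{19}$ ($A{\left(f,K \right)} = \frac{2}{-6 + 44} = \frac{2}{38} = 2 \cdot \frac{1}{38} = \frac{1}{19}$)
$p = - \frac{7734}{1547}$ ($p = -5 - \frac{1}{-89 - 1458} = -5 - \frac{1}{-1547} = -5 - - \frac{1}{1547} = -5 + \frac{1}{1547} = - \frac{7734}{1547} \approx -4.9994$)
$n = -29$ ($n = \left(-1\right) 29 = -29$)
$\left(p + A{\left(-35,-3 \right)}\right) + n = \left(- \frac{7734}{1547} + \frac{1}{19}\right) - 29 = - \frac{145399}{29393} - 29 = - \frac{997796}{29393}$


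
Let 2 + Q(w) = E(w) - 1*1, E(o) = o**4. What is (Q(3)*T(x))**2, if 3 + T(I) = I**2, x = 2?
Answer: 6084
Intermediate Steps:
T(I) = -3 + I**2
Q(w) = -3 + w**4 (Q(w) = -2 + (w**4 - 1*1) = -2 + (w**4 - 1) = -2 + (-1 + w**4) = -3 + w**4)
(Q(3)*T(x))**2 = ((-3 + 3**4)*(-3 + 2**2))**2 = ((-3 + 81)*(-3 + 4))**2 = (78*1)**2 = 78**2 = 6084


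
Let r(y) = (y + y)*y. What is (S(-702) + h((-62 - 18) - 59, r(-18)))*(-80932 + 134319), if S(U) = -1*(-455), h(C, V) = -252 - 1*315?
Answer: -5979344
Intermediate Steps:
r(y) = 2*y² (r(y) = (2*y)*y = 2*y²)
h(C, V) = -567 (h(C, V) = -252 - 315 = -567)
S(U) = 455
(S(-702) + h((-62 - 18) - 59, r(-18)))*(-80932 + 134319) = (455 - 567)*(-80932 + 134319) = -112*53387 = -5979344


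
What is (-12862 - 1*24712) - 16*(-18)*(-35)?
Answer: -47654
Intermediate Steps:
(-12862 - 1*24712) - 16*(-18)*(-35) = (-12862 - 24712) - (-288)*(-35) = -37574 - 1*10080 = -37574 - 10080 = -47654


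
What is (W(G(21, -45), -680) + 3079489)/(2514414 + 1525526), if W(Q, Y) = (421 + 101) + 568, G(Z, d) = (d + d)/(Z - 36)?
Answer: 3080579/4039940 ≈ 0.76253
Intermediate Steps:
G(Z, d) = 2*d/(-36 + Z) (G(Z, d) = (2*d)/(-36 + Z) = 2*d/(-36 + Z))
W(Q, Y) = 1090 (W(Q, Y) = 522 + 568 = 1090)
(W(G(21, -45), -680) + 3079489)/(2514414 + 1525526) = (1090 + 3079489)/(2514414 + 1525526) = 3080579/4039940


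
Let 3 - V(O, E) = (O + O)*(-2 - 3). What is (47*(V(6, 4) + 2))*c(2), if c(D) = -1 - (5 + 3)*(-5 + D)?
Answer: 70265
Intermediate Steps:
V(O, E) = 3 + 10*O (V(O, E) = 3 - (O + O)*(-2 - 3) = 3 - 2*O*(-5) = 3 - (-10)*O = 3 + 10*O)
c(D) = 39 - 8*D (c(D) = -1 - 8*(-5 + D) = -1 - (-40 + 8*D) = -1 + (40 - 8*D) = 39 - 8*D)
(47*(V(6, 4) + 2))*c(2) = (47*((3 + 10*6) + 2))*(39 - 8*2) = (47*((3 + 60) + 2))*(39 - 16) = (47*(63 + 2))*23 = (47*65)*23 = 3055*23 = 70265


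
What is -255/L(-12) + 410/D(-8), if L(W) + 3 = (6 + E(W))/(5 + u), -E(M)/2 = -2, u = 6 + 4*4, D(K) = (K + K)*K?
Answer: 455195/4544 ≈ 100.17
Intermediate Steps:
D(K) = 2*K² (D(K) = (2*K)*K = 2*K²)
u = 22 (u = 6 + 16 = 22)
E(M) = 4 (E(M) = -2*(-2) = 4)
L(W) = -71/27 (L(W) = -3 + (6 + 4)/(5 + 22) = -3 + 10/27 = -71/27)
-255/L(-12) + 410/D(-8) = -255/(-71/27) + 410/((2*(-8)²)) = -255*(-27/71) + 410/((2*64)) = 6885/71 + 410/128 = 6885/71 + 410*(1/128) = 6885/71 + 205/64 = 455195/4544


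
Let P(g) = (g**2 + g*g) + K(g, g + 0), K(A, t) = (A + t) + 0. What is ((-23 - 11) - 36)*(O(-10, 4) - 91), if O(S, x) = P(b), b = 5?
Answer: 2170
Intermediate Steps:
K(A, t) = A + t
P(g) = 2*g + 2*g**2 (P(g) = (g**2 + g*g) + (g + (g + 0)) = (g**2 + g**2) + (g + g) = 2*g**2 + 2*g = 2*g + 2*g**2)
O(S, x) = 60 (O(S, x) = 2*5*(1 + 5) = 2*5*6 = 60)
((-23 - 11) - 36)*(O(-10, 4) - 91) = ((-23 - 11) - 36)*(60 - 91) = (-34 - 36)*(-31) = -70*(-31) = 2170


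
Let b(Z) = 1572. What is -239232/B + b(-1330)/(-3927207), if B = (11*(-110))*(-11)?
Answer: -156589084724/8711854195 ≈ -17.974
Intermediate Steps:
B = 13310 (B = -1210*(-11) = 13310)
-239232/B + b(-1330)/(-3927207) = -239232/13310 + 1572/(-3927207) = -239232*1/13310 + 1572*(-1/3927207) = -119616/6655 - 524/1309069 = -156589084724/8711854195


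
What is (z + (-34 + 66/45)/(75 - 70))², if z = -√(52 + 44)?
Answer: 778144/5625 + 3904*√6/75 ≈ 265.84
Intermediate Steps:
z = -4*√6 (z = -√96 = -4*√6 ≈ -9.7980)
(z + (-34 + 66/45)/(75 - 70))² = (-4*√6 + (-34 + 66/45)/(75 - 70))² = (-4*√6 + (-34 + 66*(1/45))/5)² = (-4*√6 + (-34 + 22/15)*(⅕))² = (-4*√6 - 488/15*⅕)² = (-4*√6 - 488/75)² = (-488/75 - 4*√6)²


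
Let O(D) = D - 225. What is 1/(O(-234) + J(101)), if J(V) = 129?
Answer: -1/330 ≈ -0.0030303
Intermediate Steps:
O(D) = -225 + D
1/(O(-234) + J(101)) = 1/((-225 - 234) + 129) = 1/(-459 + 129) = 1/(-330) = -1/330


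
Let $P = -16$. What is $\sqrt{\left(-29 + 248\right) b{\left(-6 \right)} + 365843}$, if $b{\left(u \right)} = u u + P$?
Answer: $\sqrt{370223} \approx 608.46$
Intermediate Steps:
$b{\left(u \right)} = -16 + u^{2}$ ($b{\left(u \right)} = u u - 16 = u^{2} - 16 = -16 + u^{2}$)
$\sqrt{\left(-29 + 248\right) b{\left(-6 \right)} + 365843} = \sqrt{\left(-29 + 248\right) \left(-16 + \left(-6\right)^{2}\right) + 365843} = \sqrt{219 \left(-16 + 36\right) + 365843} = \sqrt{219 \cdot 20 + 365843} = \sqrt{4380 + 365843} = \sqrt{370223}$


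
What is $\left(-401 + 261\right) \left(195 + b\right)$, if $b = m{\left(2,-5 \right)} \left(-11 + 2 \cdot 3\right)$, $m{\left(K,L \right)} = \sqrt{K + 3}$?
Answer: $-27300 + 700 \sqrt{5} \approx -25735.0$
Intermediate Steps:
$m{\left(K,L \right)} = \sqrt{3 + K}$
$b = - 5 \sqrt{5}$ ($b = \sqrt{3 + 2} \left(-11 + 2 \cdot 3\right) = \sqrt{5} \left(-11 + 6\right) = \sqrt{5} \left(-5\right) = - 5 \sqrt{5} \approx -11.18$)
$\left(-401 + 261\right) \left(195 + b\right) = \left(-401 + 261\right) \left(195 - 5 \sqrt{5}\right) = - 140 \left(195 - 5 \sqrt{5}\right) = -27300 + 700 \sqrt{5}$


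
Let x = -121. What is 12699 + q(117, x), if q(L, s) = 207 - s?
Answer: 13027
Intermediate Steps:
12699 + q(117, x) = 12699 + (207 - 1*(-121)) = 12699 + (207 + 121) = 12699 + 328 = 13027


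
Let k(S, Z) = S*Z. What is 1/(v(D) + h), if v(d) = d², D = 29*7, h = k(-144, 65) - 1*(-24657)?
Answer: 1/56506 ≈ 1.7697e-5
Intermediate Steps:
h = 15297 (h = -144*65 - 1*(-24657) = -9360 + 24657 = 15297)
D = 203
1/(v(D) + h) = 1/(203² + 15297) = 1/(41209 + 15297) = 1/56506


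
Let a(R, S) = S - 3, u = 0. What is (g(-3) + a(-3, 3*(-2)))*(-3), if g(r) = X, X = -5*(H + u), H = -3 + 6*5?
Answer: 432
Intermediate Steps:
H = 27 (H = -3 + 30 = 27)
a(R, S) = -3 + S
X = -135 (X = -5*(27 + 0) = -5*27 = -135)
g(r) = -135
(g(-3) + a(-3, 3*(-2)))*(-3) = (-135 + (-3 + 3*(-2)))*(-3) = (-135 + (-3 - 6))*(-3) = (-135 - 9)*(-3) = -144*(-3) = 432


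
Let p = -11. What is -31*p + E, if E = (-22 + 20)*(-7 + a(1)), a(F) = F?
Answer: 353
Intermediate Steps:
E = 12 (E = (-22 + 20)*(-7 + 1) = -2*(-6) = 12)
-31*p + E = -31*(-11) + 12 = 341 + 12 = 353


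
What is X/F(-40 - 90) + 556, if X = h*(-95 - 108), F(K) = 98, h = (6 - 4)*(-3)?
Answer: 3979/7 ≈ 568.43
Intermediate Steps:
h = -6 (h = 2*(-3) = -6)
X = 1218 (X = -6*(-95 - 108) = -6*(-203) = 1218)
X/F(-40 - 90) + 556 = 1218/98 + 556 = 1218*(1/98) + 556 = 87/7 + 556 = 3979/7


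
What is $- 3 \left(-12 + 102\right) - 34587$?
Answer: $-34857$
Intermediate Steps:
$- 3 \left(-12 + 102\right) - 34587 = \left(-3\right) 90 - 34587 = -270 - 34587 = -34857$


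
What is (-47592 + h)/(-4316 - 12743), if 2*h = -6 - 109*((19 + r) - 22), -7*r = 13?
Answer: 331312/119413 ≈ 2.7745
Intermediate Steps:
r = -13/7 (r = -1/7*13 = -13/7 ≈ -1.8571)
h = 1832/7 (h = (-6 - 109*((19 - 13/7) - 22))/2 = (-6 - 109*(120/7 - 22))/2 = (-6 - 109*(-34/7))/2 = (-6 + 3706/7)/2 = (1/2)*(3664/7) = 1832/7 ≈ 261.71)
(-47592 + h)/(-4316 - 12743) = (-47592 + 1832/7)/(-4316 - 12743) = -331312/7/(-17059) = -331312/7*(-1/17059) = 331312/119413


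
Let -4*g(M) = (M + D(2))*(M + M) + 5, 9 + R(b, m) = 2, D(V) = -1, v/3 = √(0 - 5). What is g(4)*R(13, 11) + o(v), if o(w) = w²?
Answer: 23/4 ≈ 5.7500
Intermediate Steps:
v = 3*I*√5 (v = 3*√(0 - 5) = 3*√(-5) = 3*(I*√5) = 3*I*√5 ≈ 6.7082*I)
R(b, m) = -7 (R(b, m) = -9 + 2 = -7)
g(M) = -5/4 - M*(-1 + M)/2 (g(M) = -((M - 1)*(M + M) + 5)/4 = -((-1 + M)*(2*M) + 5)/4 = -(2*M*(-1 + M) + 5)/4 = -(5 + 2*M*(-1 + M))/4 = -5/4 - M*(-1 + M)/2)
g(4)*R(13, 11) + o(v) = (-5/4 + (½)*4 - ½*4²)*(-7) + (3*I*√5)² = (-5/4 + 2 - ½*16)*(-7) - 45 = (-5/4 + 2 - 8)*(-7) - 45 = -29/4*(-7) - 45 = 203/4 - 45 = 23/4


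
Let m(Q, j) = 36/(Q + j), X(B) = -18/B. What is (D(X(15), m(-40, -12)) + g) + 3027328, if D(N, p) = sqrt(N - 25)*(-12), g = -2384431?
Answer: 642897 - 12*I*sqrt(655)/5 ≈ 6.429e+5 - 61.423*I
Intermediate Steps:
D(N, p) = -12*sqrt(-25 + N) (D(N, p) = sqrt(-25 + N)*(-12) = -12*sqrt(-25 + N))
(D(X(15), m(-40, -12)) + g) + 3027328 = (-12*sqrt(-25 - 18/15) - 2384431) + 3027328 = (-12*sqrt(-25 - 18*1/15) - 2384431) + 3027328 = (-12*sqrt(-25 - 6/5) - 2384431) + 3027328 = (-12*I*sqrt(655)/5 - 2384431) + 3027328 = (-2384431 - 12*I*sqrt(655)/5) + 3027328 = 642897 - 12*I*sqrt(655)/5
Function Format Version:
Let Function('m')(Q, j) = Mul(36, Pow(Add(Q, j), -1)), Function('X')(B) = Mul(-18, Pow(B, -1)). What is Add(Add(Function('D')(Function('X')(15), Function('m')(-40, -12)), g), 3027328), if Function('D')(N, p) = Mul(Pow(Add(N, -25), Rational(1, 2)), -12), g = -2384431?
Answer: Add(642897, Mul(Rational(-12, 5), I, Pow(655, Rational(1, 2)))) ≈ Add(6.4290e+5, Mul(-61.423, I))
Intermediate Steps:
Function('D')(N, p) = Mul(-12, Pow(Add(-25, N), Rational(1, 2))) (Function('D')(N, p) = Mul(Pow(Add(-25, N), Rational(1, 2)), -12) = Mul(-12, Pow(Add(-25, N), Rational(1, 2))))
Add(Add(Function('D')(Function('X')(15), Function('m')(-40, -12)), g), 3027328) = Add(Add(Mul(-12, Pow(Add(-25, Mul(-18, Pow(15, -1))), Rational(1, 2))), -2384431), 3027328) = Add(Add(Mul(-12, Pow(Add(-25, Mul(-18, Rational(1, 15))), Rational(1, 2))), -2384431), 3027328) = Add(Add(Mul(-12, Pow(Add(-25, Rational(-6, 5)), Rational(1, 2))), -2384431), 3027328) = Add(Add(Mul(-12, Pow(Rational(-131, 5), Rational(1, 2))), -2384431), 3027328) = Add(Add(Mul(-12, Mul(Rational(1, 5), I, Pow(655, Rational(1, 2)))), -2384431), 3027328) = Add(Add(Mul(Rational(-12, 5), I, Pow(655, Rational(1, 2))), -2384431), 3027328) = Add(Add(-2384431, Mul(Rational(-12, 5), I, Pow(655, Rational(1, 2)))), 3027328) = Add(642897, Mul(Rational(-12, 5), I, Pow(655, Rational(1, 2))))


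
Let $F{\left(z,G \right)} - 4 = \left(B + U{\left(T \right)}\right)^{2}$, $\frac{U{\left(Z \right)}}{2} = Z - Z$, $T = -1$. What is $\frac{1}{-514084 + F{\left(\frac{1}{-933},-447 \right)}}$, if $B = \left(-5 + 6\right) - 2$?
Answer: $- \frac{1}{514079} \approx -1.9452 \cdot 10^{-6}$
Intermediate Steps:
$U{\left(Z \right)} = 0$ ($U{\left(Z \right)} = 2 \left(Z - Z\right) = 2 \cdot 0 = 0$)
$B = -1$ ($B = 1 - 2 = -1$)
$F{\left(z,G \right)} = 5$ ($F{\left(z,G \right)} = 4 + \left(-1 + 0\right)^{2} = 4 + \left(-1\right)^{2} = 4 + 1 = 5$)
$\frac{1}{-514084 + F{\left(\frac{1}{-933},-447 \right)}} = \frac{1}{-514084 + 5} = \frac{1}{-514079} = - \frac{1}{514079}$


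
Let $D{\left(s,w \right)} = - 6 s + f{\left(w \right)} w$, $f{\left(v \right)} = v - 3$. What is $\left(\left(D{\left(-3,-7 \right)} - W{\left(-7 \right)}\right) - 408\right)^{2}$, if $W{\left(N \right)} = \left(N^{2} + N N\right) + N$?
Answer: $168921$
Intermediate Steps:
$f{\left(v \right)} = -3 + v$
$D{\left(s,w \right)} = - 6 s + w \left(-3 + w\right)$ ($D{\left(s,w \right)} = - 6 s + \left(-3 + w\right) w = - 6 s + w \left(-3 + w\right)$)
$W{\left(N \right)} = N + 2 N^{2}$ ($W{\left(N \right)} = \left(N^{2} + N^{2}\right) + N = 2 N^{2} + N = N + 2 N^{2}$)
$\left(\left(D{\left(-3,-7 \right)} - W{\left(-7 \right)}\right) - 408\right)^{2} = \left(\left(\left(\left(-6\right) \left(-3\right) - 7 \left(-3 - 7\right)\right) - - 7 \left(1 + 2 \left(-7\right)\right)\right) - 408\right)^{2} = \left(\left(\left(18 - -70\right) - - 7 \left(1 - 14\right)\right) - 408\right)^{2} = \left(\left(\left(18 + 70\right) - \left(-7\right) \left(-13\right)\right) - 408\right)^{2} = \left(\left(88 - 91\right) - 408\right)^{2} = \left(-3 - 408\right)^{2} = \left(-411\right)^{2} = 168921$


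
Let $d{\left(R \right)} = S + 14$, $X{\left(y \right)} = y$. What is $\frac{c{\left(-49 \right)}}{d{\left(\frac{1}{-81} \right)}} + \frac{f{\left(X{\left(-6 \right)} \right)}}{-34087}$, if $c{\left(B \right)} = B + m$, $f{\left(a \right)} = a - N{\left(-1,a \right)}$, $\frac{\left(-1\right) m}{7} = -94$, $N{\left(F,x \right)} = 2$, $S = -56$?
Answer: $- \frac{988507}{68174} \approx -14.5$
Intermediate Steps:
$m = 658$ ($m = \left(-7\right) \left(-94\right) = 658$)
$f{\left(a \right)} = -2 + a$ ($f{\left(a \right)} = a - 2 = -2 + a$)
$d{\left(R \right)} = -42$ ($d{\left(R \right)} = -56 + 14 = -42$)
$c{\left(B \right)} = 658 + B$ ($c{\left(B \right)} = B + 658 = 658 + B$)
$\frac{c{\left(-49 \right)}}{d{\left(\frac{1}{-81} \right)}} + \frac{f{\left(X{\left(-6 \right)} \right)}}{-34087} = \frac{658 - 49}{-42} + \frac{-2 - 6}{-34087} = 609 \left(- \frac{1}{42}\right) - - \frac{8}{34087} = - \frac{29}{2} + \frac{8}{34087} = - \frac{988507}{68174}$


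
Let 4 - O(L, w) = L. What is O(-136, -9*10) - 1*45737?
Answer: -45597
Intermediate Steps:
O(L, w) = 4 - L
O(-136, -9*10) - 1*45737 = (4 - 1*(-136)) - 1*45737 = (4 + 136) - 45737 = 140 - 45737 = -45597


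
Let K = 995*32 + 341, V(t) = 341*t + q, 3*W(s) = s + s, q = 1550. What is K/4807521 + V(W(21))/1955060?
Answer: 7776545722/783249333855 ≈ 0.0099286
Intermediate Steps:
W(s) = 2*s/3 (W(s) = (s + s)/3 = (2*s)/3 = 2*s/3)
V(t) = 1550 + 341*t (V(t) = 341*t + 1550 = 1550 + 341*t)
K = 32181 (K = 31840 + 341 = 32181)
K/4807521 + V(W(21))/1955060 = 32181/4807521 + (1550 + 341*((2/3)*21))/1955060 = 32181*(1/4807521) + (1550 + 341*14)*(1/1955060) = 10727/1602507 + (1550 + 4774)*(1/1955060) = 10727/1602507 + 6324*(1/1955060) = 10727/1602507 + 1581/488765 = 7776545722/783249333855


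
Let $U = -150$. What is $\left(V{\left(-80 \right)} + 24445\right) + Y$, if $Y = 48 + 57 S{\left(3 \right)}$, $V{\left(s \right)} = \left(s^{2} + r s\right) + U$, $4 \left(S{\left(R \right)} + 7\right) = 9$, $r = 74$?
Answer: $\frac{98209}{4} \approx 24552.0$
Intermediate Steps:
$S{\left(R \right)} = - \frac{19}{4}$ ($S{\left(R \right)} = -7 + \frac{1}{4} \cdot 9 = -7 + \frac{9}{4} = - \frac{19}{4}$)
$V{\left(s \right)} = -150 + s^{2} + 74 s$ ($V{\left(s \right)} = \left(s^{2} + 74 s\right) - 150 = -150 + s^{2} + 74 s$)
$Y = - \frac{891}{4}$ ($Y = 48 + 57 \left(- \frac{19}{4}\right) = 48 - \frac{1083}{4} = - \frac{891}{4} \approx -222.75$)
$\left(V{\left(-80 \right)} + 24445\right) + Y = \left(\left(-150 + \left(-80\right)^{2} + 74 \left(-80\right)\right) + 24445\right) - \frac{891}{4} = \left(\left(-150 + 6400 - 5920\right) + 24445\right) - \frac{891}{4} = \left(330 + 24445\right) - \frac{891}{4} = 24775 - \frac{891}{4} = \frac{98209}{4}$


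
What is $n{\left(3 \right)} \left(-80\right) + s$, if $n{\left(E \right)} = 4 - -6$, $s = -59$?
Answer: $-859$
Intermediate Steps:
$n{\left(E \right)} = 10$ ($n{\left(E \right)} = 4 + 6 = 10$)
$n{\left(3 \right)} \left(-80\right) + s = 10 \left(-80\right) - 59 = -800 - 59 = -859$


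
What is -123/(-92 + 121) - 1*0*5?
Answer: -123/29 ≈ -4.2414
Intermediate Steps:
-123/(-92 + 121) - 1*0*5 = -123/29 + 0*5 = -123*1/29 + 0 = -123/29 + 0 = -123/29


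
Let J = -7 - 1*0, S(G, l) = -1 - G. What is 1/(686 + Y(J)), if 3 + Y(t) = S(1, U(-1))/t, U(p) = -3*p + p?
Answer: 7/4783 ≈ 0.0014635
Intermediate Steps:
U(p) = -2*p
J = -7 (J = -7 + 0 = -7)
Y(t) = -3 - 2/t (Y(t) = -3 + (-1 - 1*1)/t = -3 + (-1 - 1)/t = -3 - 2/t)
1/(686 + Y(J)) = 1/(686 + (-3 - 2/(-7))) = 1/(686 + (-3 - 2*(-1/7))) = 1/(686 + (-3 + 2/7)) = 1/(686 - 19/7) = 1/(4783/7) = 7/4783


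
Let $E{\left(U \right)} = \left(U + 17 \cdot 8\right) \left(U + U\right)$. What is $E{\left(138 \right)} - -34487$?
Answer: $110111$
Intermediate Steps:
$E{\left(U \right)} = 2 U \left(136 + U\right)$ ($E{\left(U \right)} = \left(U + 136\right) 2 U = \left(136 + U\right) 2 U = 2 U \left(136 + U\right)$)
$E{\left(138 \right)} - -34487 = 2 \cdot 138 \left(136 + 138\right) - -34487 = 2 \cdot 138 \cdot 274 + 34487 = 75624 + 34487 = 110111$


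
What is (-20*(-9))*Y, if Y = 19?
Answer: 3420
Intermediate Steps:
(-20*(-9))*Y = -20*(-9)*19 = 180*19 = 3420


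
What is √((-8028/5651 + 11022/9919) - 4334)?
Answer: 4*I*√851111239061535179/56052269 ≈ 65.835*I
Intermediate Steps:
√((-8028/5651 + 11022/9919) - 4334) = √(-17344410/56052269 - 4334) = √(-242947878256/56052269) = 4*I*√851111239061535179/56052269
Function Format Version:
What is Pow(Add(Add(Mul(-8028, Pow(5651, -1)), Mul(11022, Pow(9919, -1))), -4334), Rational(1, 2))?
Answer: Mul(Rational(4, 56052269), I, Pow(851111239061535179, Rational(1, 2))) ≈ Mul(65.835, I)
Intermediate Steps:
Pow(Add(Add(Mul(-8028, Pow(5651, -1)), Mul(11022, Pow(9919, -1))), -4334), Rational(1, 2)) = Pow(Add(Add(Mul(-8028, Rational(1, 5651)), Mul(11022, Rational(1, 9919))), -4334), Rational(1, 2)) = Pow(Add(Add(Rational(-8028, 5651), Rational(11022, 9919)), -4334), Rational(1, 2)) = Pow(Add(Rational(-17344410, 56052269), -4334), Rational(1, 2)) = Pow(Rational(-242947878256, 56052269), Rational(1, 2)) = Mul(Rational(4, 56052269), I, Pow(851111239061535179, Rational(1, 2)))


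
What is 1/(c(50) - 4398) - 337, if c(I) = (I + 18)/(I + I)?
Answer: -37047446/109933 ≈ -337.00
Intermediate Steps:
c(I) = (18 + I)/(2*I) (c(I) = (18 + I)/((2*I)) = (18 + I)*(1/(2*I)) = (18 + I)/(2*I))
1/(c(50) - 4398) - 337 = 1/((½)*(18 + 50)/50 - 4398) - 337 = 1/((½)*(1/50)*68 - 4398) - 337 = 1/(17/25 - 4398) - 337 = 1/(-109933/25) - 337 = -25/109933 - 337 = -37047446/109933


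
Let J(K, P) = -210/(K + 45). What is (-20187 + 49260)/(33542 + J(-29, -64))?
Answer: 232584/268231 ≈ 0.86710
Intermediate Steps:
J(K, P) = -210/(45 + K)
(-20187 + 49260)/(33542 + J(-29, -64)) = (-20187 + 49260)/(33542 - 210/(45 - 29)) = 29073/(33542 - 210/16) = 29073/(33542 - 210*1/16) = 29073/(33542 - 105/8) = 29073/(268231/8) = 29073*(8/268231) = 232584/268231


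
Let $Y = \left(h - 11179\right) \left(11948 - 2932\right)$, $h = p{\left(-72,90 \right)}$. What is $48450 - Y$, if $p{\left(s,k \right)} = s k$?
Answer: $159261994$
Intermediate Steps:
$p{\left(s,k \right)} = k s$
$h = -6480$ ($h = 90 \left(-72\right) = -6480$)
$Y = -159213544$ ($Y = \left(-6480 - 11179\right) \left(11948 - 2932\right) = \left(-17659\right) 9016 = -159213544$)
$48450 - Y = 48450 - -159213544 = 48450 + 159213544 = 159261994$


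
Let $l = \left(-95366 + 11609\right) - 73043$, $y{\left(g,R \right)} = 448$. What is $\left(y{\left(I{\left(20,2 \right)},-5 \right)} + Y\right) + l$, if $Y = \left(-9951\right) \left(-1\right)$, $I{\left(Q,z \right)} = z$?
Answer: $-146401$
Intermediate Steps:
$l = -156800$ ($l = -83757 - 73043 = -156800$)
$Y = 9951$
$\left(y{\left(I{\left(20,2 \right)},-5 \right)} + Y\right) + l = \left(448 + 9951\right) - 156800 = 10399 - 156800 = -146401$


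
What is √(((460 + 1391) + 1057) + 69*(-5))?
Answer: √2563 ≈ 50.626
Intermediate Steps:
√(((460 + 1391) + 1057) + 69*(-5)) = √((1851 + 1057) - 345) = √(2908 - 345) = √2563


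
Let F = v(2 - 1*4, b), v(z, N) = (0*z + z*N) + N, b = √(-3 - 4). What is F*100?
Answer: -100*I*√7 ≈ -264.58*I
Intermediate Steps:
b = I*√7 (b = √(-7) = I*√7 ≈ 2.6458*I)
v(z, N) = N + N*z (v(z, N) = (0 + N*z) + N = N*z + N = N + N*z)
F = -I*√7 (F = (I*√7)*(1 + (2 - 1*4)) = (I*√7)*(1 + (2 - 4)) = (I*√7)*(1 - 2) = (I*√7)*(-1) = -I*√7 ≈ -2.6458*I)
F*100 = -I*√7*100 = -100*I*√7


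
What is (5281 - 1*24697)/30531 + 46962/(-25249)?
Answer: -641343802/256959073 ≈ -2.4959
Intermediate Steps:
(5281 - 1*24697)/30531 + 46962/(-25249) = (5281 - 24697)*(1/30531) + 46962*(-1/25249) = -19416*1/30531 - 46962/25249 = -6472/10177 - 46962/25249 = -641343802/256959073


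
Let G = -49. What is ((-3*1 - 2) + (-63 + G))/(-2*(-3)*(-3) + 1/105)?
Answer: 12285/1889 ≈ 6.5034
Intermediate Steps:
((-3*1 - 2) + (-63 + G))/(-2*(-3)*(-3) + 1/105) = ((-3*1 - 2) + (-63 - 49))/(-2*(-3)*(-3) + 1/105) = ((-3 - 2) - 112)/(6*(-3) + 1/105) = (-5 - 112)/(-18 + 1/105) = -117/(-1889/105) = -117*(-105/1889) = 12285/1889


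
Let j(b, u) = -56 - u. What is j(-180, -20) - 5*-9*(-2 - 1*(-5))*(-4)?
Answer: -576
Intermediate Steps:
j(-180, -20) - 5*-9*(-2 - 1*(-5))*(-4) = (-56 - 1*(-20)) - 5*-9*(-2 - 1*(-5))*(-4) = (-56 + 20) - 5*-9*(-2 + 5)*(-4) = -36 - 5*-9*3*(-4) = -36 - 5*(-27*(-4)) = -36 - 5*108 = -36 - 1*540 = -36 - 540 = -576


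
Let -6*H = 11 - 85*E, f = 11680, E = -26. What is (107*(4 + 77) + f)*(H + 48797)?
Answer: 5912044667/6 ≈ 9.8534e+8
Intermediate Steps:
H = -2221/6 (H = -(11 - 85*(-26))/6 = -(11 + 2210)/6 = -1/6*2221 = -2221/6 ≈ -370.17)
(107*(4 + 77) + f)*(H + 48797) = (107*(4 + 77) + 11680)*(-2221/6 + 48797) = (107*81 + 11680)*(290561/6) = (8667 + 11680)*(290561/6) = 20347*(290561/6) = 5912044667/6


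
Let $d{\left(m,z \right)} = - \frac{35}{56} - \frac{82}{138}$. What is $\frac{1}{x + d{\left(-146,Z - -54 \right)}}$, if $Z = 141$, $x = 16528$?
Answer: $\frac{552}{9122783} \approx 6.0508 \cdot 10^{-5}$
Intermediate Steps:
$d{\left(m,z \right)} = - \frac{673}{552}$ ($d{\left(m,z \right)} = \left(-35\right) \frac{1}{56} - \frac{41}{69} = - \frac{5}{8} - \frac{41}{69} = - \frac{673}{552}$)
$\frac{1}{x + d{\left(-146,Z - -54 \right)}} = \frac{1}{16528 - \frac{673}{552}} = \frac{1}{\frac{9122783}{552}} = \frac{552}{9122783}$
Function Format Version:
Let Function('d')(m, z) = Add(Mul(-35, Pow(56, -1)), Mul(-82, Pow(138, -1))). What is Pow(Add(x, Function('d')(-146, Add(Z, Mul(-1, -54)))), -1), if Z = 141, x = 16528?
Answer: Rational(552, 9122783) ≈ 6.0508e-5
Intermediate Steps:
Function('d')(m, z) = Rational(-673, 552) (Function('d')(m, z) = Add(Mul(-35, Rational(1, 56)), Mul(-82, Rational(1, 138))) = Add(Rational(-5, 8), Rational(-41, 69)) = Rational(-673, 552))
Pow(Add(x, Function('d')(-146, Add(Z, Mul(-1, -54)))), -1) = Pow(Add(16528, Rational(-673, 552)), -1) = Pow(Rational(9122783, 552), -1) = Rational(552, 9122783)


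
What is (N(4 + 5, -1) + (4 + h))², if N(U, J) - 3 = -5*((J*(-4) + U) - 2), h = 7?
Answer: 1681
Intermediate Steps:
N(U, J) = 13 - 5*U + 20*J (N(U, J) = 3 - 5*((J*(-4) + U) - 2) = 3 - 5*((-4*J + U) - 2) = 3 - 5*((U - 4*J) - 2) = 3 - 5*(-2 + U - 4*J) = 3 + (10 - 5*U + 20*J) = 13 - 5*U + 20*J)
(N(4 + 5, -1) + (4 + h))² = ((13 - 5*(4 + 5) + 20*(-1)) + (4 + 7))² = ((13 - 5*9 - 20) + 11)² = ((13 - 45 - 20) + 11)² = (-52 + 11)² = (-41)² = 1681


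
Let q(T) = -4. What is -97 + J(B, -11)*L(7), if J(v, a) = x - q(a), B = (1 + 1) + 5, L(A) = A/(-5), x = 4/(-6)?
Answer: -305/3 ≈ -101.67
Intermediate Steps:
x = -⅔ (x = 4*(-⅙) = -⅔ ≈ -0.66667)
L(A) = -A/5 (L(A) = A*(-⅕) = -A/5)
B = 7 (B = 2 + 5 = 7)
J(v, a) = 10/3 (J(v, a) = -⅔ - 1*(-4) = -⅔ + 4 = 10/3)
-97 + J(B, -11)*L(7) = -97 + 10*(-⅕*7)/3 = -97 + (10/3)*(-7/5) = -97 - 14/3 = -305/3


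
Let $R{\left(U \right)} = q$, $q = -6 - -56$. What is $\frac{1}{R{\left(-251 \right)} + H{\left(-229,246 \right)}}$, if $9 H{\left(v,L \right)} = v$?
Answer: $\frac{9}{221} \approx 0.040724$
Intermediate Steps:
$H{\left(v,L \right)} = \frac{v}{9}$
$q = 50$ ($q = -6 + 56 = 50$)
$R{\left(U \right)} = 50$
$\frac{1}{R{\left(-251 \right)} + H{\left(-229,246 \right)}} = \frac{1}{50 + \frac{1}{9} \left(-229\right)} = \frac{1}{50 - \frac{229}{9}} = \frac{1}{\frac{221}{9}} = \frac{9}{221}$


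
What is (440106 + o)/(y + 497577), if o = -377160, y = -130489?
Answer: 31473/183544 ≈ 0.17147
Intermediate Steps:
(440106 + o)/(y + 497577) = (440106 - 377160)/(-130489 + 497577) = 62946/367088 = 62946*(1/367088) = 31473/183544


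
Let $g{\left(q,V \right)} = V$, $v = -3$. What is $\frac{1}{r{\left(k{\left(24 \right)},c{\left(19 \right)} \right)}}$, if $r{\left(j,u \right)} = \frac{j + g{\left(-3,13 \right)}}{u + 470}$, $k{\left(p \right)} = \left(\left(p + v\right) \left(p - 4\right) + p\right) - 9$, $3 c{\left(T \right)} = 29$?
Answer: $\frac{1439}{1344} \approx 1.0707$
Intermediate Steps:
$c{\left(T \right)} = \frac{29}{3}$ ($c{\left(T \right)} = \frac{1}{3} \cdot 29 = \frac{29}{3}$)
$k{\left(p \right)} = -9 + p + \left(-4 + p\right) \left(-3 + p\right)$ ($k{\left(p \right)} = \left(\left(p - 3\right) \left(p - 4\right) + p\right) - 9 = \left(\left(-3 + p\right) \left(-4 + p\right) + p\right) - 9 = \left(\left(-4 + p\right) \left(-3 + p\right) + p\right) - 9 = \left(p + \left(-4 + p\right) \left(-3 + p\right)\right) - 9 = -9 + p + \left(-4 + p\right) \left(-3 + p\right)$)
$r{\left(j,u \right)} = \frac{13 + j}{470 + u}$ ($r{\left(j,u \right)} = \frac{j + 13}{u + 470} = \frac{13 + j}{470 + u}$)
$\frac{1}{r{\left(k{\left(24 \right)},c{\left(19 \right)} \right)}} = \frac{1}{\frac{1}{470 + \frac{29}{3}} \left(13 + \left(3 + 24^{2} - 144\right)\right)} = \frac{1}{\frac{1}{\frac{1439}{3}} \left(13 + \left(3 + 576 - 144\right)\right)} = \frac{1}{\frac{3}{1439} \left(13 + 435\right)} = \frac{1}{\frac{3}{1439} \cdot 448} = \frac{1}{\frac{1344}{1439}} = \frac{1439}{1344}$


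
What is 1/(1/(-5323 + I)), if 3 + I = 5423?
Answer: 97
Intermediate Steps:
I = 5420 (I = -3 + 5423 = 5420)
1/(1/(-5323 + I)) = 1/(1/(-5323 + 5420)) = 1/(1/97) = 97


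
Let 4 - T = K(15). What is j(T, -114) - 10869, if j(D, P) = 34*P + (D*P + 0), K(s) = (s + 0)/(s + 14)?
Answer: -439119/29 ≈ -15142.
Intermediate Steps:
K(s) = s/(14 + s)
T = 101/29 (T = 4 - 15/(14 + 15) = 4 - 15/29 = 101/29 ≈ 3.4828)
j(D, P) = 34*P + D*P
j(T, -114) - 10869 = -114*(34 + 101/29) - 10869 = -114*1087/29 - 10869 = -123918/29 - 10869 = -439119/29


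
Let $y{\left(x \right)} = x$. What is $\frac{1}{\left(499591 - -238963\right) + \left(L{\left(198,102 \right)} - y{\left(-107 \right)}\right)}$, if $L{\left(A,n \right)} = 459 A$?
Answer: $\frac{1}{829543} \approx 1.2055 \cdot 10^{-6}$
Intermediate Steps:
$\frac{1}{\left(499591 - -238963\right) + \left(L{\left(198,102 \right)} - y{\left(-107 \right)}\right)} = \frac{1}{\left(499591 - -238963\right) + \left(459 \cdot 198 - -107\right)} = \frac{1}{\left(499591 + 238963\right) + \left(90882 + 107\right)} = \frac{1}{738554 + 90989} = \frac{1}{829543}$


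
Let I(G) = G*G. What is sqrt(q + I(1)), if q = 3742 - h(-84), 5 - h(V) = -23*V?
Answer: 9*sqrt(70) ≈ 75.299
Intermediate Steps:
h(V) = 5 + 23*V (h(V) = 5 - (-23)*V = 5 + 23*V)
q = 5669 (q = 3742 - (5 + 23*(-84)) = 3742 - (5 - 1932) = 3742 - 1*(-1927) = 3742 + 1927 = 5669)
I(G) = G**2
sqrt(q + I(1)) = sqrt(5669 + 1**2) = sqrt(5669 + 1) = sqrt(5670) = 9*sqrt(70)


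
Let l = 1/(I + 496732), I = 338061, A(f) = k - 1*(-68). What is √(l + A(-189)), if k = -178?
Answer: I*√76656727978597/834793 ≈ 10.488*I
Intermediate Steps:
A(f) = -110 (A(f) = -178 - 1*(-68) = -178 + 68 = -110)
l = 1/834793 (l = 1/(338061 + 496732) = 1/834793 ≈ 1.1979e-6)
√(l + A(-189)) = √(1/834793 - 110) = √(-91827229/834793) = I*√76656727978597/834793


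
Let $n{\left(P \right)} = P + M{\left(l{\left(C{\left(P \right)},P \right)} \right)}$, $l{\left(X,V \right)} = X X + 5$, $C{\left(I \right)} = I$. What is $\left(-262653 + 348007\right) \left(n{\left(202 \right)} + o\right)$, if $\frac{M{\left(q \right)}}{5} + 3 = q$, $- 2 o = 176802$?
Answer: $9886639174$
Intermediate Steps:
$o = -88401$ ($o = \left(- \frac{1}{2}\right) 176802 = -88401$)
$l{\left(X,V \right)} = 5 + X^{2}$ ($l{\left(X,V \right)} = X^{2} + 5 = 5 + X^{2}$)
$M{\left(q \right)} = -15 + 5 q$
$n{\left(P \right)} = 10 + P + 5 P^{2}$ ($n{\left(P \right)} = P + \left(-15 + 5 \left(5 + P^{2}\right)\right) = P + \left(-15 + \left(25 + 5 P^{2}\right)\right) = P + \left(10 + 5 P^{2}\right) = 10 + P + 5 P^{2}$)
$\left(-262653 + 348007\right) \left(n{\left(202 \right)} + o\right) = \left(-262653 + 348007\right) \left(\left(10 + 202 + 5 \cdot 202^{2}\right) - 88401\right) = 85354 \left(\left(10 + 202 + 5 \cdot 40804\right) - 88401\right) = 85354 \left(\left(10 + 202 + 204020\right) - 88401\right) = 85354 \left(204232 - 88401\right) = 85354 \cdot 115831 = 9886639174$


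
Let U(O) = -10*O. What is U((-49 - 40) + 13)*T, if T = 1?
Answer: 760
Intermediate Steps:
U((-49 - 40) + 13)*T = -10*((-49 - 40) + 13)*1 = -10*(-89 + 13)*1 = -10*(-76)*1 = 760*1 = 760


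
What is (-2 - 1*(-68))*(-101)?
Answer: -6666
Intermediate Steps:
(-2 - 1*(-68))*(-101) = (-2 + 68)*(-101) = 66*(-101) = -6666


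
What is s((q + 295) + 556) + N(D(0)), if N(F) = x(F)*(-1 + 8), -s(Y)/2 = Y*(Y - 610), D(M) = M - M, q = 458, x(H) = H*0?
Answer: -1829982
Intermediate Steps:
x(H) = 0
D(M) = 0
s(Y) = -2*Y*(-610 + Y) (s(Y) = -2*Y*(Y - 610) = -2*Y*(-610 + Y))
N(F) = 0 (N(F) = 0*(-1 + 8) = 0*7 = 0)
s((q + 295) + 556) + N(D(0)) = 2*((458 + 295) + 556)*(610 - ((458 + 295) + 556)) + 0 = 2*(753 + 556)*(610 - (753 + 556)) + 0 = 2*1309*(610 - 1*1309) + 0 = 2*1309*(610 - 1309) + 0 = 2*1309*(-699) + 0 = -1829982 + 0 = -1829982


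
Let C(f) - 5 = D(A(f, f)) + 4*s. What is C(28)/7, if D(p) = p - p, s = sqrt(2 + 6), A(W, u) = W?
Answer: 5/7 + 8*sqrt(2)/7 ≈ 2.3305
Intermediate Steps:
s = 2*sqrt(2) (s = sqrt(8) = 2*sqrt(2) ≈ 2.8284)
D(p) = 0
C(f) = 5 + 8*sqrt(2) (C(f) = 5 + (0 + 4*(2*sqrt(2))) = 5 + (0 + 8*sqrt(2)) = 5 + 8*sqrt(2))
C(28)/7 = (5 + 8*sqrt(2))/7 = (5 + 8*sqrt(2))*(1/7) = 5/7 + 8*sqrt(2)/7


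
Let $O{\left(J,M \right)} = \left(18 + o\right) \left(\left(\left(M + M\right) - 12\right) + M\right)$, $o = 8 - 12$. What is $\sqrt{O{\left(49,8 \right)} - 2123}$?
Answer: $i \sqrt{1955} \approx 44.215 i$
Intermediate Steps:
$o = -4$ ($o = 8 - 12 = -4$)
$O{\left(J,M \right)} = -168 + 42 M$ ($O{\left(J,M \right)} = \left(18 - 4\right) \left(\left(\left(M + M\right) - 12\right) + M\right) = 14 \left(\left(2 M - 12\right) + M\right) = 14 \left(\left(-12 + 2 M\right) + M\right) = 14 \left(-12 + 3 M\right) = -168 + 42 M$)
$\sqrt{O{\left(49,8 \right)} - 2123} = \sqrt{\left(-168 + 42 \cdot 8\right) - 2123} = \sqrt{\left(-168 + 336\right) - 2123} = \sqrt{168 - 2123} = \sqrt{-1955} = i \sqrt{1955}$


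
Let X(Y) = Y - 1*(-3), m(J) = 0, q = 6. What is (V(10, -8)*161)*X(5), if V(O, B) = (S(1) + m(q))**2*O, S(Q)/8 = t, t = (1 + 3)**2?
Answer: 211025920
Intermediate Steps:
X(Y) = 3 + Y (X(Y) = Y + 3 = 3 + Y)
t = 16 (t = 4**2 = 16)
S(Q) = 128 (S(Q) = 8*16 = 128)
V(O, B) = 16384*O (V(O, B) = (128 + 0)**2*O = 128**2*O = 16384*O)
(V(10, -8)*161)*X(5) = ((16384*10)*161)*(3 + 5) = (163840*161)*8 = 26378240*8 = 211025920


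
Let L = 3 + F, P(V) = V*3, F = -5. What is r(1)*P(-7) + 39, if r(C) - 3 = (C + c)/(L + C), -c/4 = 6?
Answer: -507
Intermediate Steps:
c = -24 (c = -4*6 = -24)
P(V) = 3*V
L = -2 (L = 3 - 5 = -2)
r(C) = 3 + (-24 + C)/(-2 + C) (r(C) = 3 + (C - 24)/(-2 + C) = 3 + (-24 + C)/(-2 + C))
r(1)*P(-7) + 39 = (2*(-15 + 2*1)/(-2 + 1))*(3*(-7)) + 39 = (2*(-15 + 2)/(-1))*(-21) + 39 = (2*(-1)*(-13))*(-21) + 39 = 26*(-21) + 39 = -546 + 39 = -507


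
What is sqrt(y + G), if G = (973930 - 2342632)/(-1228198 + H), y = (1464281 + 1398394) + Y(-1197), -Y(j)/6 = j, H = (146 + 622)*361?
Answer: 3*sqrt(2883588806664566)/95095 ≈ 1694.1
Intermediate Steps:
H = 277248 (H = 768*361 = 277248)
Y(j) = -6*j
y = 2869857 (y = (1464281 + 1398394) - 6*(-1197) = 2862675 + 7182 = 2869857)
G = 684351/475475 (G = (973930 - 2342632)/(-1228198 + 277248) = -1368702/(-950950) = -1368702*(-1/950950) = 684351/475475 ≈ 1.4393)
sqrt(y + G) = sqrt(2869857 + 684351/475475) = sqrt(1364545941426/475475) = 3*sqrt(2883588806664566)/95095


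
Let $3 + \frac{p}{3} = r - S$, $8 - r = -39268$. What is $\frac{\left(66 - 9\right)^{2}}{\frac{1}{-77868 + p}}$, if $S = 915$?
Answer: $120882294$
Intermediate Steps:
$r = 39276$ ($r = 8 - -39268 = 8 + 39268 = 39276$)
$p = 115074$ ($p = -9 + 3 \left(39276 - 915\right) = -9 + 3 \cdot 38361 = -9 + 115083 = 115074$)
$\frac{\left(66 - 9\right)^{2}}{\frac{1}{-77868 + p}} = \frac{\left(66 - 9\right)^{2}}{\frac{1}{-77868 + 115074}} = \frac{57^{2}}{\frac{1}{37206}} = 3249 \frac{1}{\frac{1}{37206}} = 3249 \cdot 37206 = 120882294$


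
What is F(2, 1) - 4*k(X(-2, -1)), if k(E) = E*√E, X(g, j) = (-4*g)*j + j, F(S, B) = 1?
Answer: 1 + 108*I ≈ 1.0 + 108.0*I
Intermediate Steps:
X(g, j) = j - 4*g*j (X(g, j) = -4*g*j + j = j - 4*g*j)
k(E) = E^(3/2)
F(2, 1) - 4*k(X(-2, -1)) = 1 - 4*(-I*(1 - 4*(-2))^(3/2)) = 1 - 4*(-I*(1 + 8)^(3/2)) = 1 - 4*(-27*I) = 1 - (-108)*I = 1 + 108*I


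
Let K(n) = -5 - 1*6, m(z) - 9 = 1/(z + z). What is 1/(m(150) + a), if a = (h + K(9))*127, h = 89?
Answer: 300/2974501 ≈ 0.00010086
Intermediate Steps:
m(z) = 9 + 1/(2*z) (m(z) = 9 + 1/(z + z) = 9 + 1/(2*z))
K(n) = -11 (K(n) = -5 - 6 = -11)
a = 9906 (a = (89 - 11)*127 = 78*127 = 9906)
1/(m(150) + a) = 1/((9 + (½)/150) + 9906) = 1/((9 + (½)*(1/150)) + 9906) = 1/((9 + 1/300) + 9906) = 1/(2701/300 + 9906) = 1/(2974501/300) = 300/2974501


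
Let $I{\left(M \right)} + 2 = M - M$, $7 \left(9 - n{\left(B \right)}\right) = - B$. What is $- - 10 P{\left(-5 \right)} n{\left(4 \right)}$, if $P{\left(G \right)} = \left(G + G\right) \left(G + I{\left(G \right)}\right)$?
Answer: $6700$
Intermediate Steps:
$n{\left(B \right)} = 9 + \frac{B}{7}$ ($n{\left(B \right)} = 9 - \frac{\left(-1\right) B}{7} = 9 + \frac{B}{7}$)
$I{\left(M \right)} = -2$ ($I{\left(M \right)} = -2 + \left(M - M\right) = -2 + 0 = -2$)
$P{\left(G \right)} = 2 G \left(-2 + G\right)$ ($P{\left(G \right)} = \left(G + G\right) \left(G - 2\right) = 2 G \left(-2 + G\right)$)
$- - 10 P{\left(-5 \right)} n{\left(4 \right)} = - - 10 \cdot 2 \left(-5\right) \left(-2 - 5\right) \left(9 + \frac{1}{7} \cdot 4\right) = - - 10 \cdot 2 \left(-5\right) \left(-7\right) \left(9 + \frac{4}{7}\right) = - \frac{\left(-10\right) 70 \cdot 67}{7} = - \frac{\left(-700\right) 67}{7} = \left(-1\right) \left(-6700\right) = 6700$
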